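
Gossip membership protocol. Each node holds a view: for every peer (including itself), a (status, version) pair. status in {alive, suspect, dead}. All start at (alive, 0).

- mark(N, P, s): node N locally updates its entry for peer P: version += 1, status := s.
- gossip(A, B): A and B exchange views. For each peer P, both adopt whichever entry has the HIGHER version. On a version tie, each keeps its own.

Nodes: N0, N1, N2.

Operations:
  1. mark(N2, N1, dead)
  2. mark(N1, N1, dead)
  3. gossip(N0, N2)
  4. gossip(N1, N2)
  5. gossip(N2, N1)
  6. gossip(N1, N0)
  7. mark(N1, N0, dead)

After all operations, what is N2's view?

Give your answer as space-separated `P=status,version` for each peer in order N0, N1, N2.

Op 1: N2 marks N1=dead -> (dead,v1)
Op 2: N1 marks N1=dead -> (dead,v1)
Op 3: gossip N0<->N2 -> N0.N0=(alive,v0) N0.N1=(dead,v1) N0.N2=(alive,v0) | N2.N0=(alive,v0) N2.N1=(dead,v1) N2.N2=(alive,v0)
Op 4: gossip N1<->N2 -> N1.N0=(alive,v0) N1.N1=(dead,v1) N1.N2=(alive,v0) | N2.N0=(alive,v0) N2.N1=(dead,v1) N2.N2=(alive,v0)
Op 5: gossip N2<->N1 -> N2.N0=(alive,v0) N2.N1=(dead,v1) N2.N2=(alive,v0) | N1.N0=(alive,v0) N1.N1=(dead,v1) N1.N2=(alive,v0)
Op 6: gossip N1<->N0 -> N1.N0=(alive,v0) N1.N1=(dead,v1) N1.N2=(alive,v0) | N0.N0=(alive,v0) N0.N1=(dead,v1) N0.N2=(alive,v0)
Op 7: N1 marks N0=dead -> (dead,v1)

Answer: N0=alive,0 N1=dead,1 N2=alive,0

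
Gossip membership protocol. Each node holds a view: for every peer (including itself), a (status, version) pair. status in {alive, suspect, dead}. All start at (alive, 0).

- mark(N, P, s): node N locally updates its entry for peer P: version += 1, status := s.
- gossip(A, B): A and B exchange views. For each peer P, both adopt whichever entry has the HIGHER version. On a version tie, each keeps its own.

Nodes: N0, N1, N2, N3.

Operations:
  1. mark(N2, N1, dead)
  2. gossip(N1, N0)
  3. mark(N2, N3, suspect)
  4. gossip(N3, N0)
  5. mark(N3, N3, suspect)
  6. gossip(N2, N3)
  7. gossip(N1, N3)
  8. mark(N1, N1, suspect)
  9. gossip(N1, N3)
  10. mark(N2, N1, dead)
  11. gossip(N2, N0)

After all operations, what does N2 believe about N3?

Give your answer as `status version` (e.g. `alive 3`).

Answer: suspect 1

Derivation:
Op 1: N2 marks N1=dead -> (dead,v1)
Op 2: gossip N1<->N0 -> N1.N0=(alive,v0) N1.N1=(alive,v0) N1.N2=(alive,v0) N1.N3=(alive,v0) | N0.N0=(alive,v0) N0.N1=(alive,v0) N0.N2=(alive,v0) N0.N3=(alive,v0)
Op 3: N2 marks N3=suspect -> (suspect,v1)
Op 4: gossip N3<->N0 -> N3.N0=(alive,v0) N3.N1=(alive,v0) N3.N2=(alive,v0) N3.N3=(alive,v0) | N0.N0=(alive,v0) N0.N1=(alive,v0) N0.N2=(alive,v0) N0.N3=(alive,v0)
Op 5: N3 marks N3=suspect -> (suspect,v1)
Op 6: gossip N2<->N3 -> N2.N0=(alive,v0) N2.N1=(dead,v1) N2.N2=(alive,v0) N2.N3=(suspect,v1) | N3.N0=(alive,v0) N3.N1=(dead,v1) N3.N2=(alive,v0) N3.N3=(suspect,v1)
Op 7: gossip N1<->N3 -> N1.N0=(alive,v0) N1.N1=(dead,v1) N1.N2=(alive,v0) N1.N3=(suspect,v1) | N3.N0=(alive,v0) N3.N1=(dead,v1) N3.N2=(alive,v0) N3.N3=(suspect,v1)
Op 8: N1 marks N1=suspect -> (suspect,v2)
Op 9: gossip N1<->N3 -> N1.N0=(alive,v0) N1.N1=(suspect,v2) N1.N2=(alive,v0) N1.N3=(suspect,v1) | N3.N0=(alive,v0) N3.N1=(suspect,v2) N3.N2=(alive,v0) N3.N3=(suspect,v1)
Op 10: N2 marks N1=dead -> (dead,v2)
Op 11: gossip N2<->N0 -> N2.N0=(alive,v0) N2.N1=(dead,v2) N2.N2=(alive,v0) N2.N3=(suspect,v1) | N0.N0=(alive,v0) N0.N1=(dead,v2) N0.N2=(alive,v0) N0.N3=(suspect,v1)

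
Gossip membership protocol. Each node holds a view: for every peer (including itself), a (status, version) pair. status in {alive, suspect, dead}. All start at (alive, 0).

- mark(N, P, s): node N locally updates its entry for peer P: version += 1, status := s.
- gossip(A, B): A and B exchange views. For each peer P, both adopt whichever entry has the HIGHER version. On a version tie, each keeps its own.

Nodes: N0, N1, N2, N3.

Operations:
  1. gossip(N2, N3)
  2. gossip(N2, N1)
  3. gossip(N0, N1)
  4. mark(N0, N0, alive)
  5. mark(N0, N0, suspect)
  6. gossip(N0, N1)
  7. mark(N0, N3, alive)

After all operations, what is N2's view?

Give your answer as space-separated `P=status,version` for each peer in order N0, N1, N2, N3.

Answer: N0=alive,0 N1=alive,0 N2=alive,0 N3=alive,0

Derivation:
Op 1: gossip N2<->N3 -> N2.N0=(alive,v0) N2.N1=(alive,v0) N2.N2=(alive,v0) N2.N3=(alive,v0) | N3.N0=(alive,v0) N3.N1=(alive,v0) N3.N2=(alive,v0) N3.N3=(alive,v0)
Op 2: gossip N2<->N1 -> N2.N0=(alive,v0) N2.N1=(alive,v0) N2.N2=(alive,v0) N2.N3=(alive,v0) | N1.N0=(alive,v0) N1.N1=(alive,v0) N1.N2=(alive,v0) N1.N3=(alive,v0)
Op 3: gossip N0<->N1 -> N0.N0=(alive,v0) N0.N1=(alive,v0) N0.N2=(alive,v0) N0.N3=(alive,v0) | N1.N0=(alive,v0) N1.N1=(alive,v0) N1.N2=(alive,v0) N1.N3=(alive,v0)
Op 4: N0 marks N0=alive -> (alive,v1)
Op 5: N0 marks N0=suspect -> (suspect,v2)
Op 6: gossip N0<->N1 -> N0.N0=(suspect,v2) N0.N1=(alive,v0) N0.N2=(alive,v0) N0.N3=(alive,v0) | N1.N0=(suspect,v2) N1.N1=(alive,v0) N1.N2=(alive,v0) N1.N3=(alive,v0)
Op 7: N0 marks N3=alive -> (alive,v1)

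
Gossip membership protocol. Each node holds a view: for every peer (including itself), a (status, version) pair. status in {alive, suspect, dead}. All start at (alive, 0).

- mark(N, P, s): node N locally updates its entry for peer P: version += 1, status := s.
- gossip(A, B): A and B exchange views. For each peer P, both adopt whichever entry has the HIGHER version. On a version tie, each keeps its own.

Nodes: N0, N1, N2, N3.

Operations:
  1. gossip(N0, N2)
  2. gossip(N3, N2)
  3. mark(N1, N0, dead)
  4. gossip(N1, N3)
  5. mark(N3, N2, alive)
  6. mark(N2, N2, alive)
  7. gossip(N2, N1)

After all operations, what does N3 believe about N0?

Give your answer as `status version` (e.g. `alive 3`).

Op 1: gossip N0<->N2 -> N0.N0=(alive,v0) N0.N1=(alive,v0) N0.N2=(alive,v0) N0.N3=(alive,v0) | N2.N0=(alive,v0) N2.N1=(alive,v0) N2.N2=(alive,v0) N2.N3=(alive,v0)
Op 2: gossip N3<->N2 -> N3.N0=(alive,v0) N3.N1=(alive,v0) N3.N2=(alive,v0) N3.N3=(alive,v0) | N2.N0=(alive,v0) N2.N1=(alive,v0) N2.N2=(alive,v0) N2.N3=(alive,v0)
Op 3: N1 marks N0=dead -> (dead,v1)
Op 4: gossip N1<->N3 -> N1.N0=(dead,v1) N1.N1=(alive,v0) N1.N2=(alive,v0) N1.N3=(alive,v0) | N3.N0=(dead,v1) N3.N1=(alive,v0) N3.N2=(alive,v0) N3.N3=(alive,v0)
Op 5: N3 marks N2=alive -> (alive,v1)
Op 6: N2 marks N2=alive -> (alive,v1)
Op 7: gossip N2<->N1 -> N2.N0=(dead,v1) N2.N1=(alive,v0) N2.N2=(alive,v1) N2.N3=(alive,v0) | N1.N0=(dead,v1) N1.N1=(alive,v0) N1.N2=(alive,v1) N1.N3=(alive,v0)

Answer: dead 1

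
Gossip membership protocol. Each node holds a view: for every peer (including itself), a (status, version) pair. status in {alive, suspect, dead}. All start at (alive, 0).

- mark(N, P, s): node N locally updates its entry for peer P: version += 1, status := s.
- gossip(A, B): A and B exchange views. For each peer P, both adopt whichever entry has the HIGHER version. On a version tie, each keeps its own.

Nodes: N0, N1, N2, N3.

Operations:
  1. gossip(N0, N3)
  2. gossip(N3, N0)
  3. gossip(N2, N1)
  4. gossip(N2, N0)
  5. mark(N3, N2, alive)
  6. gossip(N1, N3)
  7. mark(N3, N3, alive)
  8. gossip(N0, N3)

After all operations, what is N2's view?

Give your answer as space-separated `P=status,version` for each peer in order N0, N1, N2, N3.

Answer: N0=alive,0 N1=alive,0 N2=alive,0 N3=alive,0

Derivation:
Op 1: gossip N0<->N3 -> N0.N0=(alive,v0) N0.N1=(alive,v0) N0.N2=(alive,v0) N0.N3=(alive,v0) | N3.N0=(alive,v0) N3.N1=(alive,v0) N3.N2=(alive,v0) N3.N3=(alive,v0)
Op 2: gossip N3<->N0 -> N3.N0=(alive,v0) N3.N1=(alive,v0) N3.N2=(alive,v0) N3.N3=(alive,v0) | N0.N0=(alive,v0) N0.N1=(alive,v0) N0.N2=(alive,v0) N0.N3=(alive,v0)
Op 3: gossip N2<->N1 -> N2.N0=(alive,v0) N2.N1=(alive,v0) N2.N2=(alive,v0) N2.N3=(alive,v0) | N1.N0=(alive,v0) N1.N1=(alive,v0) N1.N2=(alive,v0) N1.N3=(alive,v0)
Op 4: gossip N2<->N0 -> N2.N0=(alive,v0) N2.N1=(alive,v0) N2.N2=(alive,v0) N2.N3=(alive,v0) | N0.N0=(alive,v0) N0.N1=(alive,v0) N0.N2=(alive,v0) N0.N3=(alive,v0)
Op 5: N3 marks N2=alive -> (alive,v1)
Op 6: gossip N1<->N3 -> N1.N0=(alive,v0) N1.N1=(alive,v0) N1.N2=(alive,v1) N1.N3=(alive,v0) | N3.N0=(alive,v0) N3.N1=(alive,v0) N3.N2=(alive,v1) N3.N3=(alive,v0)
Op 7: N3 marks N3=alive -> (alive,v1)
Op 8: gossip N0<->N3 -> N0.N0=(alive,v0) N0.N1=(alive,v0) N0.N2=(alive,v1) N0.N3=(alive,v1) | N3.N0=(alive,v0) N3.N1=(alive,v0) N3.N2=(alive,v1) N3.N3=(alive,v1)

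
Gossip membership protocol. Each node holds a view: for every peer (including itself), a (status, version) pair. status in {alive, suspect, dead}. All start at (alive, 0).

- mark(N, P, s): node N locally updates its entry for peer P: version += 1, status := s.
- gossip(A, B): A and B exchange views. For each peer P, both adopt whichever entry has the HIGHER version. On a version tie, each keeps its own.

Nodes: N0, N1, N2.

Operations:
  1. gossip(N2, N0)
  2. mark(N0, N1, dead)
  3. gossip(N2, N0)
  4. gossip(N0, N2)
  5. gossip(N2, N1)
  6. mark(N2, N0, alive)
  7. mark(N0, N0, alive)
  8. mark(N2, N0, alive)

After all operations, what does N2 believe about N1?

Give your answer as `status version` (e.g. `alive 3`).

Op 1: gossip N2<->N0 -> N2.N0=(alive,v0) N2.N1=(alive,v0) N2.N2=(alive,v0) | N0.N0=(alive,v0) N0.N1=(alive,v0) N0.N2=(alive,v0)
Op 2: N0 marks N1=dead -> (dead,v1)
Op 3: gossip N2<->N0 -> N2.N0=(alive,v0) N2.N1=(dead,v1) N2.N2=(alive,v0) | N0.N0=(alive,v0) N0.N1=(dead,v1) N0.N2=(alive,v0)
Op 4: gossip N0<->N2 -> N0.N0=(alive,v0) N0.N1=(dead,v1) N0.N2=(alive,v0) | N2.N0=(alive,v0) N2.N1=(dead,v1) N2.N2=(alive,v0)
Op 5: gossip N2<->N1 -> N2.N0=(alive,v0) N2.N1=(dead,v1) N2.N2=(alive,v0) | N1.N0=(alive,v0) N1.N1=(dead,v1) N1.N2=(alive,v0)
Op 6: N2 marks N0=alive -> (alive,v1)
Op 7: N0 marks N0=alive -> (alive,v1)
Op 8: N2 marks N0=alive -> (alive,v2)

Answer: dead 1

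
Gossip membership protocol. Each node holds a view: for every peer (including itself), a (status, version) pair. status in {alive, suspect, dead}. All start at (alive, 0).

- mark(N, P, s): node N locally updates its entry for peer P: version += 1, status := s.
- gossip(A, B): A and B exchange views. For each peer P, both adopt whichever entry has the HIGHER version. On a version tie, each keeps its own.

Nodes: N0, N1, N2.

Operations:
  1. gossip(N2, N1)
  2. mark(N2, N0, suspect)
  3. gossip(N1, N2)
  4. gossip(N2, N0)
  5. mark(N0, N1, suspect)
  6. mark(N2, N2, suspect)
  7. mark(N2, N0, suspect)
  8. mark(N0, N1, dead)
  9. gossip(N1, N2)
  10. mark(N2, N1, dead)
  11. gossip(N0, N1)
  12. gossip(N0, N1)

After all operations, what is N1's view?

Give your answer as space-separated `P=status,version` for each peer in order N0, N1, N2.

Answer: N0=suspect,2 N1=dead,2 N2=suspect,1

Derivation:
Op 1: gossip N2<->N1 -> N2.N0=(alive,v0) N2.N1=(alive,v0) N2.N2=(alive,v0) | N1.N0=(alive,v0) N1.N1=(alive,v0) N1.N2=(alive,v0)
Op 2: N2 marks N0=suspect -> (suspect,v1)
Op 3: gossip N1<->N2 -> N1.N0=(suspect,v1) N1.N1=(alive,v0) N1.N2=(alive,v0) | N2.N0=(suspect,v1) N2.N1=(alive,v0) N2.N2=(alive,v0)
Op 4: gossip N2<->N0 -> N2.N0=(suspect,v1) N2.N1=(alive,v0) N2.N2=(alive,v0) | N0.N0=(suspect,v1) N0.N1=(alive,v0) N0.N2=(alive,v0)
Op 5: N0 marks N1=suspect -> (suspect,v1)
Op 6: N2 marks N2=suspect -> (suspect,v1)
Op 7: N2 marks N0=suspect -> (suspect,v2)
Op 8: N0 marks N1=dead -> (dead,v2)
Op 9: gossip N1<->N2 -> N1.N0=(suspect,v2) N1.N1=(alive,v0) N1.N2=(suspect,v1) | N2.N0=(suspect,v2) N2.N1=(alive,v0) N2.N2=(suspect,v1)
Op 10: N2 marks N1=dead -> (dead,v1)
Op 11: gossip N0<->N1 -> N0.N0=(suspect,v2) N0.N1=(dead,v2) N0.N2=(suspect,v1) | N1.N0=(suspect,v2) N1.N1=(dead,v2) N1.N2=(suspect,v1)
Op 12: gossip N0<->N1 -> N0.N0=(suspect,v2) N0.N1=(dead,v2) N0.N2=(suspect,v1) | N1.N0=(suspect,v2) N1.N1=(dead,v2) N1.N2=(suspect,v1)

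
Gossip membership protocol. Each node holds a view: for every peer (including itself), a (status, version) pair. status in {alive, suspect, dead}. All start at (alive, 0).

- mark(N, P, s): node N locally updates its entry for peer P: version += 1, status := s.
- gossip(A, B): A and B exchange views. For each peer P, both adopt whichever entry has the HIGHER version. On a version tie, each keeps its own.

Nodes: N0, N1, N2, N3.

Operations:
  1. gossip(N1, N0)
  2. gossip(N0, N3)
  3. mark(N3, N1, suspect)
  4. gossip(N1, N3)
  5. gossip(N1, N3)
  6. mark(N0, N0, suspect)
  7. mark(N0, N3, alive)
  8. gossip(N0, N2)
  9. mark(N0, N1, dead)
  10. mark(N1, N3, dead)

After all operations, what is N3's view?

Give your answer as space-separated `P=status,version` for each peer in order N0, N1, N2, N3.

Op 1: gossip N1<->N0 -> N1.N0=(alive,v0) N1.N1=(alive,v0) N1.N2=(alive,v0) N1.N3=(alive,v0) | N0.N0=(alive,v0) N0.N1=(alive,v0) N0.N2=(alive,v0) N0.N3=(alive,v0)
Op 2: gossip N0<->N3 -> N0.N0=(alive,v0) N0.N1=(alive,v0) N0.N2=(alive,v0) N0.N3=(alive,v0) | N3.N0=(alive,v0) N3.N1=(alive,v0) N3.N2=(alive,v0) N3.N3=(alive,v0)
Op 3: N3 marks N1=suspect -> (suspect,v1)
Op 4: gossip N1<->N3 -> N1.N0=(alive,v0) N1.N1=(suspect,v1) N1.N2=(alive,v0) N1.N3=(alive,v0) | N3.N0=(alive,v0) N3.N1=(suspect,v1) N3.N2=(alive,v0) N3.N3=(alive,v0)
Op 5: gossip N1<->N3 -> N1.N0=(alive,v0) N1.N1=(suspect,v1) N1.N2=(alive,v0) N1.N3=(alive,v0) | N3.N0=(alive,v0) N3.N1=(suspect,v1) N3.N2=(alive,v0) N3.N3=(alive,v0)
Op 6: N0 marks N0=suspect -> (suspect,v1)
Op 7: N0 marks N3=alive -> (alive,v1)
Op 8: gossip N0<->N2 -> N0.N0=(suspect,v1) N0.N1=(alive,v0) N0.N2=(alive,v0) N0.N3=(alive,v1) | N2.N0=(suspect,v1) N2.N1=(alive,v0) N2.N2=(alive,v0) N2.N3=(alive,v1)
Op 9: N0 marks N1=dead -> (dead,v1)
Op 10: N1 marks N3=dead -> (dead,v1)

Answer: N0=alive,0 N1=suspect,1 N2=alive,0 N3=alive,0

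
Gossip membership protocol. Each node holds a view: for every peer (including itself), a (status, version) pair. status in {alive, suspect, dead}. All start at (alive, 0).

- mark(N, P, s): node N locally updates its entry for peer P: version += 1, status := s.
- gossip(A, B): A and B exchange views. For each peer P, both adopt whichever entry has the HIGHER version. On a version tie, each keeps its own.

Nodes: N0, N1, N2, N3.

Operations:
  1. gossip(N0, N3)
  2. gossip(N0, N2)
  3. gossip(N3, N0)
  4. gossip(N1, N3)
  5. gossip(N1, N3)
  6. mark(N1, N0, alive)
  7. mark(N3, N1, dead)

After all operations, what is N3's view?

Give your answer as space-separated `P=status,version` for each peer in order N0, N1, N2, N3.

Answer: N0=alive,0 N1=dead,1 N2=alive,0 N3=alive,0

Derivation:
Op 1: gossip N0<->N3 -> N0.N0=(alive,v0) N0.N1=(alive,v0) N0.N2=(alive,v0) N0.N3=(alive,v0) | N3.N0=(alive,v0) N3.N1=(alive,v0) N3.N2=(alive,v0) N3.N3=(alive,v0)
Op 2: gossip N0<->N2 -> N0.N0=(alive,v0) N0.N1=(alive,v0) N0.N2=(alive,v0) N0.N3=(alive,v0) | N2.N0=(alive,v0) N2.N1=(alive,v0) N2.N2=(alive,v0) N2.N3=(alive,v0)
Op 3: gossip N3<->N0 -> N3.N0=(alive,v0) N3.N1=(alive,v0) N3.N2=(alive,v0) N3.N3=(alive,v0) | N0.N0=(alive,v0) N0.N1=(alive,v0) N0.N2=(alive,v0) N0.N3=(alive,v0)
Op 4: gossip N1<->N3 -> N1.N0=(alive,v0) N1.N1=(alive,v0) N1.N2=(alive,v0) N1.N3=(alive,v0) | N3.N0=(alive,v0) N3.N1=(alive,v0) N3.N2=(alive,v0) N3.N3=(alive,v0)
Op 5: gossip N1<->N3 -> N1.N0=(alive,v0) N1.N1=(alive,v0) N1.N2=(alive,v0) N1.N3=(alive,v0) | N3.N0=(alive,v0) N3.N1=(alive,v0) N3.N2=(alive,v0) N3.N3=(alive,v0)
Op 6: N1 marks N0=alive -> (alive,v1)
Op 7: N3 marks N1=dead -> (dead,v1)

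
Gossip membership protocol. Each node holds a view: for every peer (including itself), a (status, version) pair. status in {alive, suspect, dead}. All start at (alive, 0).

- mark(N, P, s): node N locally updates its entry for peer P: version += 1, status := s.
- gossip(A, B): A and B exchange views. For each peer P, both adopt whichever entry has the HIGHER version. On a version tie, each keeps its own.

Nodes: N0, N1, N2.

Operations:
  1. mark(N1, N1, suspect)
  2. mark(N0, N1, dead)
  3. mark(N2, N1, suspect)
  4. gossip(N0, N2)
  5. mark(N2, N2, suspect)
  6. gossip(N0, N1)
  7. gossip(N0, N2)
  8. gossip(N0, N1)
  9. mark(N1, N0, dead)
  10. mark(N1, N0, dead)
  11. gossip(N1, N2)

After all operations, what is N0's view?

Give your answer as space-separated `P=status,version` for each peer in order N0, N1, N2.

Op 1: N1 marks N1=suspect -> (suspect,v1)
Op 2: N0 marks N1=dead -> (dead,v1)
Op 3: N2 marks N1=suspect -> (suspect,v1)
Op 4: gossip N0<->N2 -> N0.N0=(alive,v0) N0.N1=(dead,v1) N0.N2=(alive,v0) | N2.N0=(alive,v0) N2.N1=(suspect,v1) N2.N2=(alive,v0)
Op 5: N2 marks N2=suspect -> (suspect,v1)
Op 6: gossip N0<->N1 -> N0.N0=(alive,v0) N0.N1=(dead,v1) N0.N2=(alive,v0) | N1.N0=(alive,v0) N1.N1=(suspect,v1) N1.N2=(alive,v0)
Op 7: gossip N0<->N2 -> N0.N0=(alive,v0) N0.N1=(dead,v1) N0.N2=(suspect,v1) | N2.N0=(alive,v0) N2.N1=(suspect,v1) N2.N2=(suspect,v1)
Op 8: gossip N0<->N1 -> N0.N0=(alive,v0) N0.N1=(dead,v1) N0.N2=(suspect,v1) | N1.N0=(alive,v0) N1.N1=(suspect,v1) N1.N2=(suspect,v1)
Op 9: N1 marks N0=dead -> (dead,v1)
Op 10: N1 marks N0=dead -> (dead,v2)
Op 11: gossip N1<->N2 -> N1.N0=(dead,v2) N1.N1=(suspect,v1) N1.N2=(suspect,v1) | N2.N0=(dead,v2) N2.N1=(suspect,v1) N2.N2=(suspect,v1)

Answer: N0=alive,0 N1=dead,1 N2=suspect,1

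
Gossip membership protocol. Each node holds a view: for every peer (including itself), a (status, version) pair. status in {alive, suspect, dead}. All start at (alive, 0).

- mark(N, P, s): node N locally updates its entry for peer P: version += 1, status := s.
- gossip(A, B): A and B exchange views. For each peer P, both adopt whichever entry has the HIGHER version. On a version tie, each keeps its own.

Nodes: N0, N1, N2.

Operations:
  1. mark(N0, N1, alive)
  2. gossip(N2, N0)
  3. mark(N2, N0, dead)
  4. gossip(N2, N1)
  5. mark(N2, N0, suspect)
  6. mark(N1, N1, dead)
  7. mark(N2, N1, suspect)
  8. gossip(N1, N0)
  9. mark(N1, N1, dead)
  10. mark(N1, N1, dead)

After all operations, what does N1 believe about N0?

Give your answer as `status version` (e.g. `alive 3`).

Op 1: N0 marks N1=alive -> (alive,v1)
Op 2: gossip N2<->N0 -> N2.N0=(alive,v0) N2.N1=(alive,v1) N2.N2=(alive,v0) | N0.N0=(alive,v0) N0.N1=(alive,v1) N0.N2=(alive,v0)
Op 3: N2 marks N0=dead -> (dead,v1)
Op 4: gossip N2<->N1 -> N2.N0=(dead,v1) N2.N1=(alive,v1) N2.N2=(alive,v0) | N1.N0=(dead,v1) N1.N1=(alive,v1) N1.N2=(alive,v0)
Op 5: N2 marks N0=suspect -> (suspect,v2)
Op 6: N1 marks N1=dead -> (dead,v2)
Op 7: N2 marks N1=suspect -> (suspect,v2)
Op 8: gossip N1<->N0 -> N1.N0=(dead,v1) N1.N1=(dead,v2) N1.N2=(alive,v0) | N0.N0=(dead,v1) N0.N1=(dead,v2) N0.N2=(alive,v0)
Op 9: N1 marks N1=dead -> (dead,v3)
Op 10: N1 marks N1=dead -> (dead,v4)

Answer: dead 1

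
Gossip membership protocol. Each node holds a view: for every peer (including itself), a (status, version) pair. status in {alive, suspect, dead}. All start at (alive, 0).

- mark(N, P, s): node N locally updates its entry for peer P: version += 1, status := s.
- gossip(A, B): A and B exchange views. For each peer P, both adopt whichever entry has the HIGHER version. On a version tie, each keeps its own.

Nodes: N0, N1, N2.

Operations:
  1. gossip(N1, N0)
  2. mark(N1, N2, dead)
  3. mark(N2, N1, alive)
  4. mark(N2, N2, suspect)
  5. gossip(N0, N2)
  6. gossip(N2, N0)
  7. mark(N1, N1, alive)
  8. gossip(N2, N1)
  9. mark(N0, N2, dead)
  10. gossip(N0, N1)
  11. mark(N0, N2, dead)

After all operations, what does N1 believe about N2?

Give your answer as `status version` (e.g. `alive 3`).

Op 1: gossip N1<->N0 -> N1.N0=(alive,v0) N1.N1=(alive,v0) N1.N2=(alive,v0) | N0.N0=(alive,v0) N0.N1=(alive,v0) N0.N2=(alive,v0)
Op 2: N1 marks N2=dead -> (dead,v1)
Op 3: N2 marks N1=alive -> (alive,v1)
Op 4: N2 marks N2=suspect -> (suspect,v1)
Op 5: gossip N0<->N2 -> N0.N0=(alive,v0) N0.N1=(alive,v1) N0.N2=(suspect,v1) | N2.N0=(alive,v0) N2.N1=(alive,v1) N2.N2=(suspect,v1)
Op 6: gossip N2<->N0 -> N2.N0=(alive,v0) N2.N1=(alive,v1) N2.N2=(suspect,v1) | N0.N0=(alive,v0) N0.N1=(alive,v1) N0.N2=(suspect,v1)
Op 7: N1 marks N1=alive -> (alive,v1)
Op 8: gossip N2<->N1 -> N2.N0=(alive,v0) N2.N1=(alive,v1) N2.N2=(suspect,v1) | N1.N0=(alive,v0) N1.N1=(alive,v1) N1.N2=(dead,v1)
Op 9: N0 marks N2=dead -> (dead,v2)
Op 10: gossip N0<->N1 -> N0.N0=(alive,v0) N0.N1=(alive,v1) N0.N2=(dead,v2) | N1.N0=(alive,v0) N1.N1=(alive,v1) N1.N2=(dead,v2)
Op 11: N0 marks N2=dead -> (dead,v3)

Answer: dead 2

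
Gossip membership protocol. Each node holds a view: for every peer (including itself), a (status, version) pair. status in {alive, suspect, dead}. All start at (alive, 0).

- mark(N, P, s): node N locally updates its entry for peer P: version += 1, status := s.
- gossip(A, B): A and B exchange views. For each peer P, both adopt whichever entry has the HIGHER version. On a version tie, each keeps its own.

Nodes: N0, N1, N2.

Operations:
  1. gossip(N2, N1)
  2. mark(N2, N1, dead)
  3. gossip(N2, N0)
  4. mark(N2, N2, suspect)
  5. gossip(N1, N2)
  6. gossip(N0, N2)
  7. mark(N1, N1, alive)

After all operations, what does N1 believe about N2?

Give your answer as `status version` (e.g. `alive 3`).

Answer: suspect 1

Derivation:
Op 1: gossip N2<->N1 -> N2.N0=(alive,v0) N2.N1=(alive,v0) N2.N2=(alive,v0) | N1.N0=(alive,v0) N1.N1=(alive,v0) N1.N2=(alive,v0)
Op 2: N2 marks N1=dead -> (dead,v1)
Op 3: gossip N2<->N0 -> N2.N0=(alive,v0) N2.N1=(dead,v1) N2.N2=(alive,v0) | N0.N0=(alive,v0) N0.N1=(dead,v1) N0.N2=(alive,v0)
Op 4: N2 marks N2=suspect -> (suspect,v1)
Op 5: gossip N1<->N2 -> N1.N0=(alive,v0) N1.N1=(dead,v1) N1.N2=(suspect,v1) | N2.N0=(alive,v0) N2.N1=(dead,v1) N2.N2=(suspect,v1)
Op 6: gossip N0<->N2 -> N0.N0=(alive,v0) N0.N1=(dead,v1) N0.N2=(suspect,v1) | N2.N0=(alive,v0) N2.N1=(dead,v1) N2.N2=(suspect,v1)
Op 7: N1 marks N1=alive -> (alive,v2)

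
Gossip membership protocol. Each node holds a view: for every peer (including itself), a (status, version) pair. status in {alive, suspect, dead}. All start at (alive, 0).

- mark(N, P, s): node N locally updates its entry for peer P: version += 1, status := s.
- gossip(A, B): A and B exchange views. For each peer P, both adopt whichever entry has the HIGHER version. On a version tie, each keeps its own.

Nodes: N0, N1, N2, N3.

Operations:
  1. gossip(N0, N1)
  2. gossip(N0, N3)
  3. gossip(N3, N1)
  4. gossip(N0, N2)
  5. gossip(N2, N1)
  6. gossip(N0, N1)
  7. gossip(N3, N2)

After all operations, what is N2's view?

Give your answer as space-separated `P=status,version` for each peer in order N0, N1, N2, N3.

Op 1: gossip N0<->N1 -> N0.N0=(alive,v0) N0.N1=(alive,v0) N0.N2=(alive,v0) N0.N3=(alive,v0) | N1.N0=(alive,v0) N1.N1=(alive,v0) N1.N2=(alive,v0) N1.N3=(alive,v0)
Op 2: gossip N0<->N3 -> N0.N0=(alive,v0) N0.N1=(alive,v0) N0.N2=(alive,v0) N0.N3=(alive,v0) | N3.N0=(alive,v0) N3.N1=(alive,v0) N3.N2=(alive,v0) N3.N3=(alive,v0)
Op 3: gossip N3<->N1 -> N3.N0=(alive,v0) N3.N1=(alive,v0) N3.N2=(alive,v0) N3.N3=(alive,v0) | N1.N0=(alive,v0) N1.N1=(alive,v0) N1.N2=(alive,v0) N1.N3=(alive,v0)
Op 4: gossip N0<->N2 -> N0.N0=(alive,v0) N0.N1=(alive,v0) N0.N2=(alive,v0) N0.N3=(alive,v0) | N2.N0=(alive,v0) N2.N1=(alive,v0) N2.N2=(alive,v0) N2.N3=(alive,v0)
Op 5: gossip N2<->N1 -> N2.N0=(alive,v0) N2.N1=(alive,v0) N2.N2=(alive,v0) N2.N3=(alive,v0) | N1.N0=(alive,v0) N1.N1=(alive,v0) N1.N2=(alive,v0) N1.N3=(alive,v0)
Op 6: gossip N0<->N1 -> N0.N0=(alive,v0) N0.N1=(alive,v0) N0.N2=(alive,v0) N0.N3=(alive,v0) | N1.N0=(alive,v0) N1.N1=(alive,v0) N1.N2=(alive,v0) N1.N3=(alive,v0)
Op 7: gossip N3<->N2 -> N3.N0=(alive,v0) N3.N1=(alive,v0) N3.N2=(alive,v0) N3.N3=(alive,v0) | N2.N0=(alive,v0) N2.N1=(alive,v0) N2.N2=(alive,v0) N2.N3=(alive,v0)

Answer: N0=alive,0 N1=alive,0 N2=alive,0 N3=alive,0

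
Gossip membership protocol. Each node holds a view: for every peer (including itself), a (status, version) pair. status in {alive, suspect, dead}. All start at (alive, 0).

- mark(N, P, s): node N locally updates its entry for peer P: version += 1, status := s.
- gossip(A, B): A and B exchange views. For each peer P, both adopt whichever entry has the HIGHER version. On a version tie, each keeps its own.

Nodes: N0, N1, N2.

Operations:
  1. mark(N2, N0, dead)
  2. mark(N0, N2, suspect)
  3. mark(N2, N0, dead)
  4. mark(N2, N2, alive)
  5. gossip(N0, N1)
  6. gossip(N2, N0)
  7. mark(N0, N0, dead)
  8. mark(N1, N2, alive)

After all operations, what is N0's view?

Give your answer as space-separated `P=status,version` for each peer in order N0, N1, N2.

Op 1: N2 marks N0=dead -> (dead,v1)
Op 2: N0 marks N2=suspect -> (suspect,v1)
Op 3: N2 marks N0=dead -> (dead,v2)
Op 4: N2 marks N2=alive -> (alive,v1)
Op 5: gossip N0<->N1 -> N0.N0=(alive,v0) N0.N1=(alive,v0) N0.N2=(suspect,v1) | N1.N0=(alive,v0) N1.N1=(alive,v0) N1.N2=(suspect,v1)
Op 6: gossip N2<->N0 -> N2.N0=(dead,v2) N2.N1=(alive,v0) N2.N2=(alive,v1) | N0.N0=(dead,v2) N0.N1=(alive,v0) N0.N2=(suspect,v1)
Op 7: N0 marks N0=dead -> (dead,v3)
Op 8: N1 marks N2=alive -> (alive,v2)

Answer: N0=dead,3 N1=alive,0 N2=suspect,1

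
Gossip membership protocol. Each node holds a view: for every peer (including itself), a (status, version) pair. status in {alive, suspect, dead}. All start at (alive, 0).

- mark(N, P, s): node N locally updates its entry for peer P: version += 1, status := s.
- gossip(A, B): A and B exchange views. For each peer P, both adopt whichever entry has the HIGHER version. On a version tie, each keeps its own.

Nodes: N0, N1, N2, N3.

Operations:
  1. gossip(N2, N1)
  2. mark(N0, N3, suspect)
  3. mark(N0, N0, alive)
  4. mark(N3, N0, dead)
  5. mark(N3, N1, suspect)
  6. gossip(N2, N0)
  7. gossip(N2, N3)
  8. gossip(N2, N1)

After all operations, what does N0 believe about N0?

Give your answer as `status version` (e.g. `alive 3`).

Answer: alive 1

Derivation:
Op 1: gossip N2<->N1 -> N2.N0=(alive,v0) N2.N1=(alive,v0) N2.N2=(alive,v0) N2.N3=(alive,v0) | N1.N0=(alive,v0) N1.N1=(alive,v0) N1.N2=(alive,v0) N1.N3=(alive,v0)
Op 2: N0 marks N3=suspect -> (suspect,v1)
Op 3: N0 marks N0=alive -> (alive,v1)
Op 4: N3 marks N0=dead -> (dead,v1)
Op 5: N3 marks N1=suspect -> (suspect,v1)
Op 6: gossip N2<->N0 -> N2.N0=(alive,v1) N2.N1=(alive,v0) N2.N2=(alive,v0) N2.N3=(suspect,v1) | N0.N0=(alive,v1) N0.N1=(alive,v0) N0.N2=(alive,v0) N0.N3=(suspect,v1)
Op 7: gossip N2<->N3 -> N2.N0=(alive,v1) N2.N1=(suspect,v1) N2.N2=(alive,v0) N2.N3=(suspect,v1) | N3.N0=(dead,v1) N3.N1=(suspect,v1) N3.N2=(alive,v0) N3.N3=(suspect,v1)
Op 8: gossip N2<->N1 -> N2.N0=(alive,v1) N2.N1=(suspect,v1) N2.N2=(alive,v0) N2.N3=(suspect,v1) | N1.N0=(alive,v1) N1.N1=(suspect,v1) N1.N2=(alive,v0) N1.N3=(suspect,v1)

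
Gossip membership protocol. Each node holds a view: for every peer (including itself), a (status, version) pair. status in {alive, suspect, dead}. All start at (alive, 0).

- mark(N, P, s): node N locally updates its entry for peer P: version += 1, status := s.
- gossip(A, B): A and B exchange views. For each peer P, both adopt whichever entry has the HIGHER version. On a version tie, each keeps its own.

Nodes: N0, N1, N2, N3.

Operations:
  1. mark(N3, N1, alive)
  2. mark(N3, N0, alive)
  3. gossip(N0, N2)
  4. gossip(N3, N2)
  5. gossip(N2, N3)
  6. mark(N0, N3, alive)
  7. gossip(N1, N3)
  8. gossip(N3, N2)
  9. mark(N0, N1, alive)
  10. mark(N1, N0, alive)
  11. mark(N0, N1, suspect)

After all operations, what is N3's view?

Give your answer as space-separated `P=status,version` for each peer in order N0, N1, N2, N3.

Answer: N0=alive,1 N1=alive,1 N2=alive,0 N3=alive,0

Derivation:
Op 1: N3 marks N1=alive -> (alive,v1)
Op 2: N3 marks N0=alive -> (alive,v1)
Op 3: gossip N0<->N2 -> N0.N0=(alive,v0) N0.N1=(alive,v0) N0.N2=(alive,v0) N0.N3=(alive,v0) | N2.N0=(alive,v0) N2.N1=(alive,v0) N2.N2=(alive,v0) N2.N3=(alive,v0)
Op 4: gossip N3<->N2 -> N3.N0=(alive,v1) N3.N1=(alive,v1) N3.N2=(alive,v0) N3.N3=(alive,v0) | N2.N0=(alive,v1) N2.N1=(alive,v1) N2.N2=(alive,v0) N2.N3=(alive,v0)
Op 5: gossip N2<->N3 -> N2.N0=(alive,v1) N2.N1=(alive,v1) N2.N2=(alive,v0) N2.N3=(alive,v0) | N3.N0=(alive,v1) N3.N1=(alive,v1) N3.N2=(alive,v0) N3.N3=(alive,v0)
Op 6: N0 marks N3=alive -> (alive,v1)
Op 7: gossip N1<->N3 -> N1.N0=(alive,v1) N1.N1=(alive,v1) N1.N2=(alive,v0) N1.N3=(alive,v0) | N3.N0=(alive,v1) N3.N1=(alive,v1) N3.N2=(alive,v0) N3.N3=(alive,v0)
Op 8: gossip N3<->N2 -> N3.N0=(alive,v1) N3.N1=(alive,v1) N3.N2=(alive,v0) N3.N3=(alive,v0) | N2.N0=(alive,v1) N2.N1=(alive,v1) N2.N2=(alive,v0) N2.N3=(alive,v0)
Op 9: N0 marks N1=alive -> (alive,v1)
Op 10: N1 marks N0=alive -> (alive,v2)
Op 11: N0 marks N1=suspect -> (suspect,v2)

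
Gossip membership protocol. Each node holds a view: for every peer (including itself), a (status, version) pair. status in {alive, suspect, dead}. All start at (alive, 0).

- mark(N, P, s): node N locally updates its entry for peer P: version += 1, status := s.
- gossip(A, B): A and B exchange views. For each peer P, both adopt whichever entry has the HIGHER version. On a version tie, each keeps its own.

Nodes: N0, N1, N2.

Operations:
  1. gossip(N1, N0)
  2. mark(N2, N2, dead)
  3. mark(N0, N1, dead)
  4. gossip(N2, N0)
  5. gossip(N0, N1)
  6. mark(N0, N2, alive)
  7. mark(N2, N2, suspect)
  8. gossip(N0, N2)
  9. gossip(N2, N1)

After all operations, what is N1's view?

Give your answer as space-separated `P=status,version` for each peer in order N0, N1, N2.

Op 1: gossip N1<->N0 -> N1.N0=(alive,v0) N1.N1=(alive,v0) N1.N2=(alive,v0) | N0.N0=(alive,v0) N0.N1=(alive,v0) N0.N2=(alive,v0)
Op 2: N2 marks N2=dead -> (dead,v1)
Op 3: N0 marks N1=dead -> (dead,v1)
Op 4: gossip N2<->N0 -> N2.N0=(alive,v0) N2.N1=(dead,v1) N2.N2=(dead,v1) | N0.N0=(alive,v0) N0.N1=(dead,v1) N0.N2=(dead,v1)
Op 5: gossip N0<->N1 -> N0.N0=(alive,v0) N0.N1=(dead,v1) N0.N2=(dead,v1) | N1.N0=(alive,v0) N1.N1=(dead,v1) N1.N2=(dead,v1)
Op 6: N0 marks N2=alive -> (alive,v2)
Op 7: N2 marks N2=suspect -> (suspect,v2)
Op 8: gossip N0<->N2 -> N0.N0=(alive,v0) N0.N1=(dead,v1) N0.N2=(alive,v2) | N2.N0=(alive,v0) N2.N1=(dead,v1) N2.N2=(suspect,v2)
Op 9: gossip N2<->N1 -> N2.N0=(alive,v0) N2.N1=(dead,v1) N2.N2=(suspect,v2) | N1.N0=(alive,v0) N1.N1=(dead,v1) N1.N2=(suspect,v2)

Answer: N0=alive,0 N1=dead,1 N2=suspect,2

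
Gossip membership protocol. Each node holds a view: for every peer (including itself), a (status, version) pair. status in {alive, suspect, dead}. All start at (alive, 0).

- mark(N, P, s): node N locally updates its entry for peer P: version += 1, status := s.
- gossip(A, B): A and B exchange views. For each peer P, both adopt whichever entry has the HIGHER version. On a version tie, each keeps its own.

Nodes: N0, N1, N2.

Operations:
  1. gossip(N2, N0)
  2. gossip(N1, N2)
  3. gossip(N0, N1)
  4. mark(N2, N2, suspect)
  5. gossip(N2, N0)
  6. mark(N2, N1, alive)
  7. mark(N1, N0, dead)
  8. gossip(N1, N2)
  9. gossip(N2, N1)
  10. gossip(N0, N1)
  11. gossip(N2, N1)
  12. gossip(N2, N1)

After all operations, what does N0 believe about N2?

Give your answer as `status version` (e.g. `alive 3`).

Answer: suspect 1

Derivation:
Op 1: gossip N2<->N0 -> N2.N0=(alive,v0) N2.N1=(alive,v0) N2.N2=(alive,v0) | N0.N0=(alive,v0) N0.N1=(alive,v0) N0.N2=(alive,v0)
Op 2: gossip N1<->N2 -> N1.N0=(alive,v0) N1.N1=(alive,v0) N1.N2=(alive,v0) | N2.N0=(alive,v0) N2.N1=(alive,v0) N2.N2=(alive,v0)
Op 3: gossip N0<->N1 -> N0.N0=(alive,v0) N0.N1=(alive,v0) N0.N2=(alive,v0) | N1.N0=(alive,v0) N1.N1=(alive,v0) N1.N2=(alive,v0)
Op 4: N2 marks N2=suspect -> (suspect,v1)
Op 5: gossip N2<->N0 -> N2.N0=(alive,v0) N2.N1=(alive,v0) N2.N2=(suspect,v1) | N0.N0=(alive,v0) N0.N1=(alive,v0) N0.N2=(suspect,v1)
Op 6: N2 marks N1=alive -> (alive,v1)
Op 7: N1 marks N0=dead -> (dead,v1)
Op 8: gossip N1<->N2 -> N1.N0=(dead,v1) N1.N1=(alive,v1) N1.N2=(suspect,v1) | N2.N0=(dead,v1) N2.N1=(alive,v1) N2.N2=(suspect,v1)
Op 9: gossip N2<->N1 -> N2.N0=(dead,v1) N2.N1=(alive,v1) N2.N2=(suspect,v1) | N1.N0=(dead,v1) N1.N1=(alive,v1) N1.N2=(suspect,v1)
Op 10: gossip N0<->N1 -> N0.N0=(dead,v1) N0.N1=(alive,v1) N0.N2=(suspect,v1) | N1.N0=(dead,v1) N1.N1=(alive,v1) N1.N2=(suspect,v1)
Op 11: gossip N2<->N1 -> N2.N0=(dead,v1) N2.N1=(alive,v1) N2.N2=(suspect,v1) | N1.N0=(dead,v1) N1.N1=(alive,v1) N1.N2=(suspect,v1)
Op 12: gossip N2<->N1 -> N2.N0=(dead,v1) N2.N1=(alive,v1) N2.N2=(suspect,v1) | N1.N0=(dead,v1) N1.N1=(alive,v1) N1.N2=(suspect,v1)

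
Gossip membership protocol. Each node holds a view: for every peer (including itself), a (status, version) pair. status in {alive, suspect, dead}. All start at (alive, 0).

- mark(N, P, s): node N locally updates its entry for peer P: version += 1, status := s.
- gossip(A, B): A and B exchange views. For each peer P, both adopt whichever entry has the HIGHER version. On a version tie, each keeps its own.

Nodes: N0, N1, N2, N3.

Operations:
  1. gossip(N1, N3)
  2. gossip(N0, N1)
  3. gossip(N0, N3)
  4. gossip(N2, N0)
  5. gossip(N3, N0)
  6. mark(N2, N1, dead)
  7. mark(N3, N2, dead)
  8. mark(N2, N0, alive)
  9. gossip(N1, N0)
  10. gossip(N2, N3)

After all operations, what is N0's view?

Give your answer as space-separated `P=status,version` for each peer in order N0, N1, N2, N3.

Op 1: gossip N1<->N3 -> N1.N0=(alive,v0) N1.N1=(alive,v0) N1.N2=(alive,v0) N1.N3=(alive,v0) | N3.N0=(alive,v0) N3.N1=(alive,v0) N3.N2=(alive,v0) N3.N3=(alive,v0)
Op 2: gossip N0<->N1 -> N0.N0=(alive,v0) N0.N1=(alive,v0) N0.N2=(alive,v0) N0.N3=(alive,v0) | N1.N0=(alive,v0) N1.N1=(alive,v0) N1.N2=(alive,v0) N1.N3=(alive,v0)
Op 3: gossip N0<->N3 -> N0.N0=(alive,v0) N0.N1=(alive,v0) N0.N2=(alive,v0) N0.N3=(alive,v0) | N3.N0=(alive,v0) N3.N1=(alive,v0) N3.N2=(alive,v0) N3.N3=(alive,v0)
Op 4: gossip N2<->N0 -> N2.N0=(alive,v0) N2.N1=(alive,v0) N2.N2=(alive,v0) N2.N3=(alive,v0) | N0.N0=(alive,v0) N0.N1=(alive,v0) N0.N2=(alive,v0) N0.N3=(alive,v0)
Op 5: gossip N3<->N0 -> N3.N0=(alive,v0) N3.N1=(alive,v0) N3.N2=(alive,v0) N3.N3=(alive,v0) | N0.N0=(alive,v0) N0.N1=(alive,v0) N0.N2=(alive,v0) N0.N3=(alive,v0)
Op 6: N2 marks N1=dead -> (dead,v1)
Op 7: N3 marks N2=dead -> (dead,v1)
Op 8: N2 marks N0=alive -> (alive,v1)
Op 9: gossip N1<->N0 -> N1.N0=(alive,v0) N1.N1=(alive,v0) N1.N2=(alive,v0) N1.N3=(alive,v0) | N0.N0=(alive,v0) N0.N1=(alive,v0) N0.N2=(alive,v0) N0.N3=(alive,v0)
Op 10: gossip N2<->N3 -> N2.N0=(alive,v1) N2.N1=(dead,v1) N2.N2=(dead,v1) N2.N3=(alive,v0) | N3.N0=(alive,v1) N3.N1=(dead,v1) N3.N2=(dead,v1) N3.N3=(alive,v0)

Answer: N0=alive,0 N1=alive,0 N2=alive,0 N3=alive,0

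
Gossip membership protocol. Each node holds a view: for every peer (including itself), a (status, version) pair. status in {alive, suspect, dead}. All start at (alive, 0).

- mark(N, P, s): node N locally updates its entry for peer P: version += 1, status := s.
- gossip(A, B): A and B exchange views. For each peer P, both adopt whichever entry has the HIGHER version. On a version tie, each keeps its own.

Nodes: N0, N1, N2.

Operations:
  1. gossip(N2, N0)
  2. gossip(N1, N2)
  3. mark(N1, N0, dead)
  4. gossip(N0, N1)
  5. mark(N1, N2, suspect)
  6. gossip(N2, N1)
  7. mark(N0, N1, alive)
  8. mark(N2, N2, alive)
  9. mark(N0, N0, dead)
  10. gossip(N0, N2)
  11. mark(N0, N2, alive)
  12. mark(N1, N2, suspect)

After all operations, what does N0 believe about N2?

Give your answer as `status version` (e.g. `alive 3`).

Op 1: gossip N2<->N0 -> N2.N0=(alive,v0) N2.N1=(alive,v0) N2.N2=(alive,v0) | N0.N0=(alive,v0) N0.N1=(alive,v0) N0.N2=(alive,v0)
Op 2: gossip N1<->N2 -> N1.N0=(alive,v0) N1.N1=(alive,v0) N1.N2=(alive,v0) | N2.N0=(alive,v0) N2.N1=(alive,v0) N2.N2=(alive,v0)
Op 3: N1 marks N0=dead -> (dead,v1)
Op 4: gossip N0<->N1 -> N0.N0=(dead,v1) N0.N1=(alive,v0) N0.N2=(alive,v0) | N1.N0=(dead,v1) N1.N1=(alive,v0) N1.N2=(alive,v0)
Op 5: N1 marks N2=suspect -> (suspect,v1)
Op 6: gossip N2<->N1 -> N2.N0=(dead,v1) N2.N1=(alive,v0) N2.N2=(suspect,v1) | N1.N0=(dead,v1) N1.N1=(alive,v0) N1.N2=(suspect,v1)
Op 7: N0 marks N1=alive -> (alive,v1)
Op 8: N2 marks N2=alive -> (alive,v2)
Op 9: N0 marks N0=dead -> (dead,v2)
Op 10: gossip N0<->N2 -> N0.N0=(dead,v2) N0.N1=(alive,v1) N0.N2=(alive,v2) | N2.N0=(dead,v2) N2.N1=(alive,v1) N2.N2=(alive,v2)
Op 11: N0 marks N2=alive -> (alive,v3)
Op 12: N1 marks N2=suspect -> (suspect,v2)

Answer: alive 3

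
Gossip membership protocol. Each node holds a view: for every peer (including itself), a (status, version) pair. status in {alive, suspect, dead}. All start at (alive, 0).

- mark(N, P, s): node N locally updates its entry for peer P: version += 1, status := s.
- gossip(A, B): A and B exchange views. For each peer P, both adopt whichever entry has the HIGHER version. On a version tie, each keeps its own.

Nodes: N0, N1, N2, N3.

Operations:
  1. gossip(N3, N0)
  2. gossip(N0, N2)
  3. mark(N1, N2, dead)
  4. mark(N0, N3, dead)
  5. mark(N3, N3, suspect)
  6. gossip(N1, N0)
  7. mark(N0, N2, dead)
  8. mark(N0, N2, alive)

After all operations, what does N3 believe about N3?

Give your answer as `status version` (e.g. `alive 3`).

Op 1: gossip N3<->N0 -> N3.N0=(alive,v0) N3.N1=(alive,v0) N3.N2=(alive,v0) N3.N3=(alive,v0) | N0.N0=(alive,v0) N0.N1=(alive,v0) N0.N2=(alive,v0) N0.N3=(alive,v0)
Op 2: gossip N0<->N2 -> N0.N0=(alive,v0) N0.N1=(alive,v0) N0.N2=(alive,v0) N0.N3=(alive,v0) | N2.N0=(alive,v0) N2.N1=(alive,v0) N2.N2=(alive,v0) N2.N3=(alive,v0)
Op 3: N1 marks N2=dead -> (dead,v1)
Op 4: N0 marks N3=dead -> (dead,v1)
Op 5: N3 marks N3=suspect -> (suspect,v1)
Op 6: gossip N1<->N0 -> N1.N0=(alive,v0) N1.N1=(alive,v0) N1.N2=(dead,v1) N1.N3=(dead,v1) | N0.N0=(alive,v0) N0.N1=(alive,v0) N0.N2=(dead,v1) N0.N3=(dead,v1)
Op 7: N0 marks N2=dead -> (dead,v2)
Op 8: N0 marks N2=alive -> (alive,v3)

Answer: suspect 1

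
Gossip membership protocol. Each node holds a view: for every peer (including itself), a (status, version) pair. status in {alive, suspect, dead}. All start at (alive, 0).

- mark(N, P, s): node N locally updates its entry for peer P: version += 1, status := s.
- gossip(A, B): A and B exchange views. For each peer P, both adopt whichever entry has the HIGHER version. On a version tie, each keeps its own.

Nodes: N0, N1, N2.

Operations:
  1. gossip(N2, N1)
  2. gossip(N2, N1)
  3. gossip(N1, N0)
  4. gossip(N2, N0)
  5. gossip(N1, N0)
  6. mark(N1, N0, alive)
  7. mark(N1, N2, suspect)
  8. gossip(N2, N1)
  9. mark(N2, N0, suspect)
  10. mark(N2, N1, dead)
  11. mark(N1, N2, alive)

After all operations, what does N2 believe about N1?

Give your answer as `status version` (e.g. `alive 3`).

Answer: dead 1

Derivation:
Op 1: gossip N2<->N1 -> N2.N0=(alive,v0) N2.N1=(alive,v0) N2.N2=(alive,v0) | N1.N0=(alive,v0) N1.N1=(alive,v0) N1.N2=(alive,v0)
Op 2: gossip N2<->N1 -> N2.N0=(alive,v0) N2.N1=(alive,v0) N2.N2=(alive,v0) | N1.N0=(alive,v0) N1.N1=(alive,v0) N1.N2=(alive,v0)
Op 3: gossip N1<->N0 -> N1.N0=(alive,v0) N1.N1=(alive,v0) N1.N2=(alive,v0) | N0.N0=(alive,v0) N0.N1=(alive,v0) N0.N2=(alive,v0)
Op 4: gossip N2<->N0 -> N2.N0=(alive,v0) N2.N1=(alive,v0) N2.N2=(alive,v0) | N0.N0=(alive,v0) N0.N1=(alive,v0) N0.N2=(alive,v0)
Op 5: gossip N1<->N0 -> N1.N0=(alive,v0) N1.N1=(alive,v0) N1.N2=(alive,v0) | N0.N0=(alive,v0) N0.N1=(alive,v0) N0.N2=(alive,v0)
Op 6: N1 marks N0=alive -> (alive,v1)
Op 7: N1 marks N2=suspect -> (suspect,v1)
Op 8: gossip N2<->N1 -> N2.N0=(alive,v1) N2.N1=(alive,v0) N2.N2=(suspect,v1) | N1.N0=(alive,v1) N1.N1=(alive,v0) N1.N2=(suspect,v1)
Op 9: N2 marks N0=suspect -> (suspect,v2)
Op 10: N2 marks N1=dead -> (dead,v1)
Op 11: N1 marks N2=alive -> (alive,v2)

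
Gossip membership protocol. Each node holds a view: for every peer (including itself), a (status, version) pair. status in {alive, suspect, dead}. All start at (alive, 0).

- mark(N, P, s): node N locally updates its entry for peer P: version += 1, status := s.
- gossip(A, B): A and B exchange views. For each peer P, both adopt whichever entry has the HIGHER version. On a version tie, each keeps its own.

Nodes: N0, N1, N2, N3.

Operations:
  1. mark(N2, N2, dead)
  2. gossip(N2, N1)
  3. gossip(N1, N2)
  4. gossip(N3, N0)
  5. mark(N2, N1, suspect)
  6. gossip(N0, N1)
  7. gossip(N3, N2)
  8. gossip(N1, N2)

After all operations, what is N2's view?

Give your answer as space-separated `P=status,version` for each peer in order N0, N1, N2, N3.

Op 1: N2 marks N2=dead -> (dead,v1)
Op 2: gossip N2<->N1 -> N2.N0=(alive,v0) N2.N1=(alive,v0) N2.N2=(dead,v1) N2.N3=(alive,v0) | N1.N0=(alive,v0) N1.N1=(alive,v0) N1.N2=(dead,v1) N1.N3=(alive,v0)
Op 3: gossip N1<->N2 -> N1.N0=(alive,v0) N1.N1=(alive,v0) N1.N2=(dead,v1) N1.N3=(alive,v0) | N2.N0=(alive,v0) N2.N1=(alive,v0) N2.N2=(dead,v1) N2.N3=(alive,v0)
Op 4: gossip N3<->N0 -> N3.N0=(alive,v0) N3.N1=(alive,v0) N3.N2=(alive,v0) N3.N3=(alive,v0) | N0.N0=(alive,v0) N0.N1=(alive,v0) N0.N2=(alive,v0) N0.N3=(alive,v0)
Op 5: N2 marks N1=suspect -> (suspect,v1)
Op 6: gossip N0<->N1 -> N0.N0=(alive,v0) N0.N1=(alive,v0) N0.N2=(dead,v1) N0.N3=(alive,v0) | N1.N0=(alive,v0) N1.N1=(alive,v0) N1.N2=(dead,v1) N1.N3=(alive,v0)
Op 7: gossip N3<->N2 -> N3.N0=(alive,v0) N3.N1=(suspect,v1) N3.N2=(dead,v1) N3.N3=(alive,v0) | N2.N0=(alive,v0) N2.N1=(suspect,v1) N2.N2=(dead,v1) N2.N3=(alive,v0)
Op 8: gossip N1<->N2 -> N1.N0=(alive,v0) N1.N1=(suspect,v1) N1.N2=(dead,v1) N1.N3=(alive,v0) | N2.N0=(alive,v0) N2.N1=(suspect,v1) N2.N2=(dead,v1) N2.N3=(alive,v0)

Answer: N0=alive,0 N1=suspect,1 N2=dead,1 N3=alive,0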